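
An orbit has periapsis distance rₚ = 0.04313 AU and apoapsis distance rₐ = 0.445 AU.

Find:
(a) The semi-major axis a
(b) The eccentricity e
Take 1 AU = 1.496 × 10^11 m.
rₚ = 0.04313 AU = 6.45225 × 10^9 m
rₐ = 0.445 AU = 6.6572 × 10^10 m
(a) a = (rₚ + rₐ)/2 = 3.65121 × 10^10 m ≈ 0.2441 AU
(b) e = (rₐ − rₚ)/(rₐ + rₚ) = (6.01198 × 10^10) / (7.30242 × 10^10) = 0.823285

Final answer:
(a) a = 0.2441 AU
(b) e = 0.8233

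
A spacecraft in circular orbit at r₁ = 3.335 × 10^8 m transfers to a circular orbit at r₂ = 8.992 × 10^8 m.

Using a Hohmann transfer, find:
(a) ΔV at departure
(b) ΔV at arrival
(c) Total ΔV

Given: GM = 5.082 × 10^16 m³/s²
r₁ = 3.335 × 10^8 m
r₂ = 8.992 × 10^8 m
GM = 5.082 × 10^16 m³/s²
Transfer ellipse: a_t = (r₁ + r₂)/2 = 6.1635 × 10^8 m
Circular speed at r₁: v₁ = √(GM/r₁) = 12344.4 m/s
Transfer speed at r₁ (periapsis): v₁ₜ = √(GM(2/r₁ − 1/a_t)) = 14910.2 m/s
(a) ΔV₁ = v₁ₜ − v₁ = 2565.83 m/s ≈ 2.566 km/s
Circular speed at r₂: v₂ = √(GM/r₂) = 7517.77 m/s
Transfer speed at r₂ (apoapsis): v₂ₜ = √(GM(2/r₂ − 1/a_t)) = 5529.98 m/s
(b) ΔV₂ = v₂ − v₂ₜ = 1987.79 m/s ≈ 1.988 km/s
(c) ΔV_total = ΔV₁ + ΔV₂ = 4553.62 m/s ≈ 4.554 km/s

Final answer:
(a) ΔV₁ = 2.566 km/s
(b) ΔV₂ = 1.988 km/s
(c) ΔV_total = 4.554 km/s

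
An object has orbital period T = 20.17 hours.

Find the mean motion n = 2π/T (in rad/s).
T = 20.17 hours = 72612 s
n = 2π / 72612 s = 8.65309 × 10^-5 rad/s ≈ 8.653 × 10^-5 rad/s

Final answer: n = 8.653 × 10^-5 rad/s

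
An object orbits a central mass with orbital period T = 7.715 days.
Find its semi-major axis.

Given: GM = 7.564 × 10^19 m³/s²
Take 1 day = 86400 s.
T = 7.715 days = 666576 s
GM = 7.564 × 10^19 m³/s²
Kepler's third law: a³ = GM T² / (4π²)
T² = 4.44324 × 10^11 s²
a³ = (7.564 × 10^19) × (4.44324 × 10^11) / (4π²) = 8.51317 × 10^29 m³
a = (a³)^(1/3) = 9.47757 × 10^9 m ≈ 9.478 Gm

Final answer: 9.478 Gm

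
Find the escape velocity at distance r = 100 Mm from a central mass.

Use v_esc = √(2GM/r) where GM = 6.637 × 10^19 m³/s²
r = 100 Mm = 1 × 10^8 m
GM = 6.637 × 10^19 m³/s²
2GM/r = 2 × (6.637 × 10^19) / (1 × 10^8) = 1.3274 × 10^12 m²/s²
v_esc = √(2GM/r) = 1.15213 × 10^6 m/s ≈ 1152 km/s

Final answer: 1152 km/s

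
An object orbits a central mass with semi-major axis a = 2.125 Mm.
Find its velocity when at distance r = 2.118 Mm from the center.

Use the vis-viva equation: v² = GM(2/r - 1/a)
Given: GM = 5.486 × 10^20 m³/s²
a = 2.125 Mm = 2.125 × 10^6 m
r = 2.118 Mm = 2.118 × 10^6 m
GM = 5.486 × 10^20 m³/s²
2/r − 1/a = 9.44287 × 10^-7 − 4.70588 × 10^-7 = 4.73699 × 10^-7 m⁻¹
v² = GM (2/r − 1/a) = 2.59871 × 10^14 m²/s²
v = 1.61205 × 10^7 m/s ≈ 1.612 × 10^4 km/s

Final answer: 1.612 × 10^4 km/s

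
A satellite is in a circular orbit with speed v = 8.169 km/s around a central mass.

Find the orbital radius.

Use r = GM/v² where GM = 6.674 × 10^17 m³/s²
v = 8.169 km/s = 8169 m/s
GM = 6.674 × 10^17 m³/s²
v² = 6.67326 × 10^7 m²/s²
r = GM/v² = (6.674 × 10^17) / (6.67326 × 10^7) = 1.00011 × 10^10 m ≈ 10 Gm

Final answer: 10 Gm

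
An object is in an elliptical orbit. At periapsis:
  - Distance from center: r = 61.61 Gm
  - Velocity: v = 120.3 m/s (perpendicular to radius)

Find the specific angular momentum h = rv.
r = 61.61 Gm = 6.161 × 10^10 m
v = 120.3 m/s
h = rv = 6.161 × 10^10 × 120.3 = 7.41168 × 10^12 m²/s ≈ 7.412 × 10^12 m²/s

Final answer: h = 7.412 × 10^12 m²/s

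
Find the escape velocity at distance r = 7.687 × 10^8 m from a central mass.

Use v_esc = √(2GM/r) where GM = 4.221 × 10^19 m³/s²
r = 7.687 × 10^8 m
GM = 4.221 × 10^19 m³/s²
2GM/r = 2 × (4.221 × 10^19) / (7.687 × 10^8) = 1.09822 × 10^11 m²/s²
v_esc = √(2GM/r) = 331394 m/s ≈ 331.4 km/s

Final answer: 331.4 km/s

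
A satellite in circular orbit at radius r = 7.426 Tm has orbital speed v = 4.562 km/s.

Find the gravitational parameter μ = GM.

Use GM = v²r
r = 7.426 Tm = 7.426 × 10^12 m
v = 4.562 km/s = 4562 m/s
v² = 2.08118 × 10^7 m²/s²
GM = v²r = 2.08118 × 10^7 × 7.426 × 10^12 = 1.54549 × 10^20 m³/s²
GM ≈ 1.545 × 10^20 m³/s²

Final answer: GM = 1.545 × 10^20 m³/s²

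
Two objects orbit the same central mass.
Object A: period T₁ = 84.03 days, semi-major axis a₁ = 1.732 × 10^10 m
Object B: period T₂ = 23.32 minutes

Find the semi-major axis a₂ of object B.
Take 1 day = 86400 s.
T₁ = 84.03 days = 7.26019 × 10^6 s
T₂ = 23.32 minutes = 1399.2 s
a₁ = 1.732 × 10^10 m
Kepler's third law: (T₂/T₁)² = (a₂/a₁)³  ⇒  a₂ = a₁ (T₂/T₁)^(2/3)
T₂/T₁ = 0.000192722
(T₂/T₁)^(2/3) = 0.00333647
a₂ = 1.732 × 10^10 m × 0.00333647 = 5.77877 × 10^7 m ≈ 5.779 × 10^7 m

Final answer: a₂ = 5.779 × 10^7 m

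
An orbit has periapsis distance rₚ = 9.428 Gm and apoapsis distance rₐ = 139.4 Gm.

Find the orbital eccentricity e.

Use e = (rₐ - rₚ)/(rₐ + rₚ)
rₚ = 9.428 Gm = 9.428 × 10^9 m
rₐ = 139.4 Gm = 1.394 × 10^11 m
rₐ − rₚ = 1.29972 × 10^11 m
rₐ + rₚ = 1.48828 × 10^11 m
e = (rₐ − rₚ)/(rₐ + rₚ) = 0.873303

Final answer: e = 0.8733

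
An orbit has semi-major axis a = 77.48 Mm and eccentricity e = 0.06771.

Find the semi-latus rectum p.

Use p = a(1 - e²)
a = 77.48 Mm = 7.748 × 10^7 m
e = 0.06771,  e² = 0.00458464,  1 − e² = 0.995415
p = a(1 − e²) = 7.748 × 10^7 m × 0.995415 = 7.71248 × 10^7 m ≈ 77.12 Mm

Final answer: p = 77.12 Mm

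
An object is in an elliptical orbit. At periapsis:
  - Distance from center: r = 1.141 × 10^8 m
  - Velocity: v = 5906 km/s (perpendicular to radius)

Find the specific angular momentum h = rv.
r = 1.141 × 10^8 m
v = 5906 km/s = 5.906 × 10^6 m/s
h = rv = 1.141 × 10^8 × 5.906 × 10^6 = 6.73875 × 10^14 m²/s ≈ 6.739 × 10^14 m²/s

Final answer: h = 6.739 × 10^14 m²/s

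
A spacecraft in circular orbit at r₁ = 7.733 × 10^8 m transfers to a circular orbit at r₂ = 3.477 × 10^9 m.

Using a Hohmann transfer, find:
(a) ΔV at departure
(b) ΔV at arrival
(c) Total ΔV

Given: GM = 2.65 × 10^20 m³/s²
r₁ = 7.733 × 10^8 m
r₂ = 3.477 × 10^9 m
GM = 2.65 × 10^20 m³/s²
Transfer ellipse: a_t = (r₁ + r₂)/2 = 2.12515 × 10^9 m
Circular speed at r₁: v₁ = √(GM/r₁) = 585395 m/s
Transfer speed at r₁ (periapsis): v₁ₜ = √(GM(2/r₁ − 1/a_t)) = 748784 m/s
(a) ΔV₁ = v₁ₜ − v₁ = 163389 m/s ≈ 163.4 km/s
Circular speed at r₂: v₂ = √(GM/r₂) = 276071 m/s
Transfer speed at r₂ (apoapsis): v₂ₜ = √(GM(2/r₂ − 1/a_t)) = 166533 m/s
(b) ΔV₂ = v₂ − v₂ₜ = 109538 m/s ≈ 109.5 km/s
(c) ΔV_total = ΔV₁ + ΔV₂ = 272927 m/s ≈ 272.9 km/s

Final answer:
(a) ΔV₁ = 163.4 km/s
(b) ΔV₂ = 109.5 km/s
(c) ΔV_total = 272.9 km/s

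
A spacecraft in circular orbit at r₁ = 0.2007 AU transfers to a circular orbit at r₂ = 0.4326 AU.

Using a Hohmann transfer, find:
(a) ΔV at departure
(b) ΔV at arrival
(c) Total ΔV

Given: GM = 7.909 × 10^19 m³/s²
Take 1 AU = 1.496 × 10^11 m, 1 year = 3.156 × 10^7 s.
r₁ = 0.2007 AU = 3.00247 × 10^10 m
r₂ = 0.4326 AU = 6.4717 × 10^10 m
GM = 7.909 × 10^19 m³/s²
Transfer ellipse: a_t = (r₁ + r₂)/2 = 4.73708 × 10^10 m
Circular speed at r₁: v₁ = √(GM/r₁) = 51324.1 m/s
Transfer speed at r₁ (periapsis): v₁ₜ = √(GM(2/r₁ − 1/a_t)) = 59989.4 m/s
(a) ΔV₁ = v₁ₜ − v₁ = 8665.35 m/s ≈ 1.828 AU/year
Circular speed at r₂: v₂ = √(GM/r₂) = 34958.4 m/s
Transfer speed at r₂ (apoapsis): v₂ₜ = √(GM(2/r₂ − 1/a_t)) = 27831.4 m/s
(b) ΔV₂ = v₂ − v₂ₜ = 7126.98 m/s ≈ 1.504 AU/year
(c) ΔV_total = ΔV₁ + ΔV₂ = 15792.3 m/s ≈ 3.332 AU/year

Final answer:
(a) ΔV₁ = 1.828 AU/year
(b) ΔV₂ = 1.504 AU/year
(c) ΔV_total = 3.332 AU/year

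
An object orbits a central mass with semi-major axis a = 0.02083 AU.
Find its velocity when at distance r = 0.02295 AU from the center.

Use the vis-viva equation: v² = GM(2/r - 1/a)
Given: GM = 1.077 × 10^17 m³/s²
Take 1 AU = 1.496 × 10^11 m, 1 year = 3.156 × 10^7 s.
a = 0.02083 AU = 3.11617 × 10^9 m
r = 0.02295 AU = 3.43332 × 10^9 m
GM = 1.077 × 10^17 m³/s²
2/r − 1/a = 5.82527 × 10^-10 − 3.20907 × 10^-10 = 2.6162 × 10^-10 m⁻¹
v² = GM (2/r − 1/a) = 2.81764 × 10^7 m²/s²
v = 5308.15 m/s ≈ 1.12 AU/year

Final answer: 1.12 AU/year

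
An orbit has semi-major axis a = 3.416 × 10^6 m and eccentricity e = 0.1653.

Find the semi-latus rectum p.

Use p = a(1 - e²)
a = 3.416 × 10^6 m
e = 0.1653,  e² = 0.0273241,  1 − e² = 0.972676
p = a(1 − e²) = 3.416 × 10^6 m × 0.972676 = 3.32266 × 10^6 m ≈ 3.323 × 10^6 m

Final answer: p = 3.323 × 10^6 m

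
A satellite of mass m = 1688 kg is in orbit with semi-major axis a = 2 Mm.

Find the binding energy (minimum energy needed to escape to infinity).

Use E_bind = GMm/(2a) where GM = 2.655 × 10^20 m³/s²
a = 2 Mm = 2 × 10^6 m
GM = 2.655 × 10^20 m³/s²
m = 1688 kg
GMm = 2.655 × 10^20 × 1688 = 4.48164 × 10^23 m³·kg/s²
2a = 4 × 10^6 m
E_bind = GMm/(2a) = 1.12041 × 10^17 J ≈ 112 PJ

Final answer: 112 PJ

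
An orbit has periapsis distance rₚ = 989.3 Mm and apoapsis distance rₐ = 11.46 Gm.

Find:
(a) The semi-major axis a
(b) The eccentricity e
rₚ = 989.3 Mm = 9.893 × 10^8 m
rₐ = 11.46 Gm = 1.146 × 10^10 m
(a) a = (rₚ + rₐ)/2 = 6.22465 × 10^9 m ≈ 6.225 Gm
(b) e = (rₐ − rₚ)/(rₐ + rₚ) = (1.04707 × 10^10) / (1.24493 × 10^10) = 0.841067

Final answer:
(a) a = 6.225 Gm
(b) e = 0.8411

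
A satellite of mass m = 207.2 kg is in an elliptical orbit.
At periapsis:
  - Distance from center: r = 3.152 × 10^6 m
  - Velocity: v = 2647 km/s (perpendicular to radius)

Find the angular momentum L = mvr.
r = 3.152 × 10^6 m
v = 2647 km/s = 2.647 × 10^6 m/s
vr = 2.647 × 10^6 × 3.152 × 10^6 = 8.34334 × 10^12 m²/s
L = m × vr = 207.2 × 8.34334 × 10^12 = 1.72874 × 10^15 kg·m²/s ≈ 1.729 × 10^15 kg·m²/s

Final answer: L = 1.729 × 10^15 kg·m²/s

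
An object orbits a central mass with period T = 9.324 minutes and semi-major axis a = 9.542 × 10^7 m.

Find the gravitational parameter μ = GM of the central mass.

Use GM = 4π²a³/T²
T = 9.324 minutes = 559.44 s
a = 9.542 × 10^7 m
a³ = 8.68797 × 10^23 m³
T² = 312973 s²
GM = 4π² × (8.68797 × 10^23) / 312973 = 1.0959 × 10^20 m³/s²
GM ≈ 1.096 × 10^20 m³/s²

Final answer: GM = 1.096 × 10^20 m³/s²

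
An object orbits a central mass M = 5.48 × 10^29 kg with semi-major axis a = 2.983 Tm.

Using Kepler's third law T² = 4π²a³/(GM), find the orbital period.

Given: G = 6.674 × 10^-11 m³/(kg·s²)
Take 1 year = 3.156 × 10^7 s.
M = 5.48 × 10^29 kg
GM = G × M = 6.674 × 10^-11 × 5.48 × 10^29 = 3.65735 × 10^19 m³/s²
a = 2.983 Tm = 2.983 × 10^12 m
a³ = 2.65436 × 10^37 m³
T = 2π √(a³/GM) = 2π √((2.65436 × 10^37) / (3.65735 × 10^19)) = 2π × 8.51915 × 10^8 s
T = 5.35274 × 10^9 s ≈ 169.6 years

Final answer: 169.6 years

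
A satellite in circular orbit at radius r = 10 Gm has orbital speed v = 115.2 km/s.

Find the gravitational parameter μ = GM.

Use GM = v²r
r = 10 Gm = 1 × 10^10 m
v = 115.2 km/s = 115200 m/s
v² = 1.3271 × 10^10 m²/s²
GM = v²r = 1.3271 × 10^10 × 1 × 10^10 = 1.3271 × 10^20 m³/s²
GM ≈ 1.327 × 10^20 m³/s²

Final answer: GM = 1.327 × 10^20 m³/s²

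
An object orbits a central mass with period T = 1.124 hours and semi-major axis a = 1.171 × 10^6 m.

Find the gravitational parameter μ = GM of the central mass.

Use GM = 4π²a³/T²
T = 1.124 hours = 4046.4 s
a = 1.171 × 10^6 m
a³ = 1.60572 × 10^18 m³
T² = 1.63734 × 10^7 s²
GM = 4π² × (1.60572 × 10^18) / (1.63734 × 10^7) = 3.87162 × 10^12 m³/s²
GM ≈ 3.872 × 10^12 m³/s²

Final answer: GM = 3.872 × 10^12 m³/s²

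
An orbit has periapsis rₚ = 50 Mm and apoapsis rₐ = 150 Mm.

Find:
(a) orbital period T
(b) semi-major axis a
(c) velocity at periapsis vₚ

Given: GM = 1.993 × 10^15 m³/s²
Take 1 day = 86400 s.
rₚ = 50 Mm = 5 × 10^7 m
rₐ = 150 Mm = 1.5 × 10^8 m
GM = 1.993 × 10^15 m³/s²
a = (rₚ + rₐ)/2 = 1 × 10^8 m
e = (rₐ − rₚ)/(rₐ + rₚ) = (1 × 10^8) / (2 × 10^8) = 0.5
(a) a³ = 1 × 10^24 m³;  T = 2π √(a³/GM) = 2π × 22399.9 s = 140743 s ≈ 1.629 days
(b) a = 1 × 10^8 m ≈ 100 Mm
(c) vₚ² = GM (2/rₚ − 1/a) = 1.993 × 10^15 × (4 × 10^-8 − 1 × 10^-8) = 5.979 × 10^7 m²/s²;  vₚ = 7732.4 m/s ≈ 7.732 km/s

Final answer:
(a) orbital period T = 1.629 days
(b) semi-major axis a = 100 Mm
(c) velocity at periapsis vₚ = 7.732 km/s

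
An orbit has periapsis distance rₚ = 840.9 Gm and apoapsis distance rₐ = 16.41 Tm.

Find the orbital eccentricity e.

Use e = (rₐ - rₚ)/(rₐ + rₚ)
rₚ = 840.9 Gm = 8.409 × 10^11 m
rₐ = 16.41 Tm = 1.641 × 10^13 m
rₐ − rₚ = 1.55691 × 10^13 m
rₐ + rₚ = 1.72509 × 10^13 m
e = (rₐ − rₚ)/(rₐ + rₚ) = 0.902509

Final answer: e = 0.9025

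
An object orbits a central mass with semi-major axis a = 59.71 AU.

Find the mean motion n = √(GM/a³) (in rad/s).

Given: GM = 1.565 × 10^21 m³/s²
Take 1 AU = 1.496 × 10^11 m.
a = 59.71 AU = 8.93262 × 10^12 m
GM = 1.565 × 10^21 m³/s²
a³ = 7.12748 × 10^38 m³
GM/a³ = (1.565 × 10^21) / (7.12748 × 10^38) = 2.19573 × 10^-18 s⁻²
n = √(GM/a³) = 1.4818 × 10^-9 rad/s ≈ 1.482 × 10^-9 rad/s

Final answer: n = 1.482 × 10^-9 rad/s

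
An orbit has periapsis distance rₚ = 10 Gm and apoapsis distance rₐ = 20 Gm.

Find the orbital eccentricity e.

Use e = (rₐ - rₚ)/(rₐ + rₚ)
rₚ = 10 Gm = 1 × 10^10 m
rₐ = 20 Gm = 2 × 10^10 m
rₐ − rₚ = 1 × 10^10 m
rₐ + rₚ = 3 × 10^10 m
e = (rₐ − rₚ)/(rₐ + rₚ) = 0.333333

Final answer: e = 0.3333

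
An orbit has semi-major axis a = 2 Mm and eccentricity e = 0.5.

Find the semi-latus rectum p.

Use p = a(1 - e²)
a = 2 Mm = 2 × 10^6 m
e = 0.5,  e² = 0.25,  1 − e² = 0.75
p = a(1 − e²) = 2 × 10^6 m × 0.75 = 1.5 × 10^6 m ≈ 1.5 Mm

Final answer: p = 1.5 Mm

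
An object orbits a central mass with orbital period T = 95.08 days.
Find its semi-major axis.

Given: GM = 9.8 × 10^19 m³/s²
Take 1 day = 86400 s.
T = 95.08 days = 8.21491 × 10^6 s
GM = 9.8 × 10^19 m³/s²
Kepler's third law: a³ = GM T² / (4π²)
T² = 6.74848 × 10^13 s²
a³ = (9.8 × 10^19) × (6.74848 × 10^13) / (4π²) = 1.67522 × 10^32 m³
a = (a³)^(1/3) = 5.51261 × 10^10 m ≈ 5.513 × 10^10 m

Final answer: 5.513 × 10^10 m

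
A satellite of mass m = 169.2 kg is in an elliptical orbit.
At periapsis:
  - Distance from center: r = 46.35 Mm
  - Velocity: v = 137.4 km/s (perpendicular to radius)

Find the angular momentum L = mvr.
r = 46.35 Mm = 4.635 × 10^7 m
v = 137.4 km/s = 137400 m/s
vr = 137400 × 4.635 × 10^7 = 6.36849 × 10^12 m²/s
L = m × vr = 169.2 × 6.36849 × 10^12 = 1.07755 × 10^15 kg·m²/s ≈ 1.078 × 10^15 kg·m²/s

Final answer: L = 1.078 × 10^15 kg·m²/s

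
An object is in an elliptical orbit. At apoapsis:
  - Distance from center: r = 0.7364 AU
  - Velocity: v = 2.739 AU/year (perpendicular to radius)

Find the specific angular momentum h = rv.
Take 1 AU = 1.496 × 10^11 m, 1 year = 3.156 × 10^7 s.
r = 0.7364 AU = 1.10165 × 10^11 m
v = 2.739 AU/year = 12983.3 m/s
h = rv = 1.10165 × 10^11 × 12983.3 = 1.43032 × 10^15 m²/s ≈ 1.43 × 10^15 m²/s

Final answer: h = 1.43 × 10^15 m²/s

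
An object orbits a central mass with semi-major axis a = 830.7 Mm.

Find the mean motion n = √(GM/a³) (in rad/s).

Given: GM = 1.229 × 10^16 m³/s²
a = 830.7 Mm = 8.307 × 10^8 m
GM = 1.229 × 10^16 m³/s²
a³ = 5.73235 × 10^26 m³
GM/a³ = (1.229 × 10^16) / (5.73235 × 10^26) = 2.14397 × 10^-11 s⁻²
n = √(GM/a³) = 4.63031 × 10^-6 rad/s ≈ 4.63 × 10^-6 rad/s

Final answer: n = 4.63 × 10^-6 rad/s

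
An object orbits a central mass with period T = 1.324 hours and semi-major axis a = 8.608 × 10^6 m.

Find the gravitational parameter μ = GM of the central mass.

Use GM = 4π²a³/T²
T = 1.324 hours = 4766.4 s
a = 8.608 × 10^6 m
a³ = 6.37833 × 10^20 m³
T² = 2.27186 × 10^7 s²
GM = 4π² × (6.37833 × 10^20) / (2.27186 × 10^7) = 1.10837 × 10^15 m³/s²
GM ≈ 1.108 × 10^15 m³/s²

Final answer: GM = 1.108 × 10^15 m³/s²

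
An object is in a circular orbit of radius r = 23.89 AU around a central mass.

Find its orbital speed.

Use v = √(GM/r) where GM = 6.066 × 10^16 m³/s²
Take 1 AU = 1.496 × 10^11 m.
r = 23.89 AU = 3.57394 × 10^12 m
GM = 6.066 × 10^16 m³/s²
GM/r = (6.066 × 10^16) / (3.57394 × 10^12) = 16972.8 m²/s²
v = √(GM/r) = 130.28 m/s ≈ 130.3 m/s

Final answer: 130.3 m/s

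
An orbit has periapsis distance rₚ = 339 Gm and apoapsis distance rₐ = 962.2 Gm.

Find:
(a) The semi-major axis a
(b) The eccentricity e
rₚ = 339 Gm = 3.39 × 10^11 m
rₐ = 962.2 Gm = 9.622 × 10^11 m
(a) a = (rₚ + rₐ)/2 = 6.506 × 10^11 m ≈ 650.6 Gm
(b) e = (rₐ − rₚ)/(rₐ + rₚ) = (6.232 × 10^11) / (1.3012 × 10^12) = 0.478943

Final answer:
(a) a = 650.6 Gm
(b) e = 0.4789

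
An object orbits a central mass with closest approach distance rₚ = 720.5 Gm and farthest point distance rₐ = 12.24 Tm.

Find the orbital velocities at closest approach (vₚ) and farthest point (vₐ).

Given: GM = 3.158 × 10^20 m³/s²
rₚ = 720.5 Gm = 7.205 × 10^11 m
rₐ = 12.24 Tm = 1.224 × 10^13 m
GM = 3.158 × 10^20 m³/s²
a = (rₚ + rₐ)/2 = 6.48025 × 10^12 m
Vis-viva: v² = GM (2/r − 1/a)
vₚ² = 3.158 × 10^20 × (2.77585 × 10^-12 − 1.54315 × 10^-13) = 8.27881 × 10^8 m²/s²
vₚ = 28772.9 m/s ≈ 28.77 km/s
vₐ² = 3.158 × 10^20 × (1.63399 × 10^-13 − 1.54315 × 10^-13) = 2.86862 × 10^6 m²/s²
vₐ = 1693.7 m/s ≈ 1.694 km/s

Final answer: vₚ = 28.77 km/s, vₐ = 1.694 km/s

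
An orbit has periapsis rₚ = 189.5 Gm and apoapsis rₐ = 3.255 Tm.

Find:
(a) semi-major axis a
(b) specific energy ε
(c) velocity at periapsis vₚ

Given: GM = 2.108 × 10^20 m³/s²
rₚ = 189.5 Gm = 1.895 × 10^11 m
rₐ = 3.255 Tm = 3.255 × 10^12 m
GM = 2.108 × 10^20 m³/s²
a = (rₚ + rₐ)/2 = 1.72225 × 10^12 m
e = (rₐ − rₚ)/(rₐ + rₚ) = (3.0655 × 10^12) / (3.4445 × 10^12) = 0.88997
(a) a = 1.72225 × 10^12 m ≈ 1.722 Tm
(b) 2a = 3.4445 × 10^12 m;  ε = −GM/(2a) = -6.1199 × 10^7 J/kg ≈ -61.2 MJ/kg
(c) vₚ² = GM (2/rₚ − 1/a) = 2.108 × 10^20 × (1.05541 × 10^-11 − 5.80636 × 10^-13) = 2.1024 × 10^9 m²/s²;  vₚ = 45852 m/s ≈ 45.85 km/s

Final answer:
(a) semi-major axis a = 1.722 Tm
(b) specific energy ε = -61.2 MJ/kg
(c) velocity at periapsis vₚ = 45.85 km/s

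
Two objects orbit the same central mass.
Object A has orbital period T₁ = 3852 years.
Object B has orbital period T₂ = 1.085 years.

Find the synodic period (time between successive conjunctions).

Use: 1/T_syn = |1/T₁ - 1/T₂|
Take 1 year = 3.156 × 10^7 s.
T₁ = 3852 years = 1.21569 × 10^11 s
T₂ = 1.085 years = 3.42426 × 10^7 s
1/T₁ = 8.22577 × 10^-12 s⁻¹
1/T₂ = 2.92034 × 10^-8 s⁻¹
|1/T₁ − 1/T₂| = 2.91952 × 10^-8 s⁻¹
T_syn = 1 / |1/T₁ − 1/T₂| = 3.42522 × 10^7 s ≈ 1.085 years

Final answer: T_syn = 1.085 years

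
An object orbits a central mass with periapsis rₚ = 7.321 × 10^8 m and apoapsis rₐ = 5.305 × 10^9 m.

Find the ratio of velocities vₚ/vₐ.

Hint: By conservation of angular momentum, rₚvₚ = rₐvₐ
rₚ = 7.321 × 10^8 m
rₐ = 5.305 × 10^9 m
rₚvₚ = rₐvₐ  ⇒  vₚ/vₐ = rₐ/rₚ
vₚ/vₐ = (5.305 × 10^9) / (7.321 × 10^8) = 7.24628

Final answer: vₚ/vₐ = 7.246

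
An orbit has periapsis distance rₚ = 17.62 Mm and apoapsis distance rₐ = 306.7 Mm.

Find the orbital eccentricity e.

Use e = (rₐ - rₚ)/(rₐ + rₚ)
rₚ = 17.62 Mm = 1.762 × 10^7 m
rₐ = 306.7 Mm = 3.067 × 10^8 m
rₐ − rₚ = 2.8908 × 10^8 m
rₐ + rₚ = 3.2432 × 10^8 m
e = (rₐ − rₚ)/(rₐ + rₚ) = 0.891342

Final answer: e = 0.8913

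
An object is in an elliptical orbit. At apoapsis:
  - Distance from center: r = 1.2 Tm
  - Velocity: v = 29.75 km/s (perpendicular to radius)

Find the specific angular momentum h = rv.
r = 1.2 Tm = 1.2 × 10^12 m
v = 29.75 km/s = 29750 m/s
h = rv = 1.2 × 10^12 × 29750 = 3.57 × 10^16 m²/s ≈ 3.57 × 10^16 m²/s

Final answer: h = 3.57 × 10^16 m²/s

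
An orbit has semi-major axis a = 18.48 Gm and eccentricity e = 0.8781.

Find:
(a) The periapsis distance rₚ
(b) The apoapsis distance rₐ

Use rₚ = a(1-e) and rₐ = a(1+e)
a = 18.48 Gm = 1.848 × 10^10 m
e = 0.8781:  1 − e = 0.1219,  1 + e = 1.8781
(a) rₚ = a(1 − e) = 1.848 × 10^10 m × 0.1219 = 2.25271 × 10^9 m ≈ 2.253 Gm
(b) rₐ = a(1 + e) = 1.848 × 10^10 m × 1.8781 = 3.47073 × 10^10 m ≈ 34.71 Gm

Final answer:
(a) rₚ = 2.253 Gm
(b) rₐ = 34.71 Gm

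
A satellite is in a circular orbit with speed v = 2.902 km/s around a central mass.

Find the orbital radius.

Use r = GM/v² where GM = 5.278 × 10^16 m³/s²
v = 2.902 km/s = 2902 m/s
GM = 5.278 × 10^16 m³/s²
v² = 8.4216 × 10^6 m²/s²
r = GM/v² = (5.278 × 10^16) / (8.4216 × 10^6) = 6.26721 × 10^9 m ≈ 6.267 Gm

Final answer: 6.267 Gm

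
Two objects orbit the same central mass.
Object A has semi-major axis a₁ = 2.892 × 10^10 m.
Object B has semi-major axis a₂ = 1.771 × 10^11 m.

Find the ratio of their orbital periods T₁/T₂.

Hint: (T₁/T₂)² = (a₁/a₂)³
a₁ = 2.892 × 10^10 m
a₂ = 1.771 × 10^11 m
a₁/a₂ = 0.163298
T₁/T₂ = (a₁/a₂)^(3/2) = (0.163298)^1.5 = 0.0659887

Final answer: T₁/T₂ = 0.06599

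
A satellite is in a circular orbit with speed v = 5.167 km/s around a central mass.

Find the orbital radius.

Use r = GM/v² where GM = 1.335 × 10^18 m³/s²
v = 5.167 km/s = 5167 m/s
GM = 1.335 × 10^18 m³/s²
v² = 2.66979 × 10^7 m²/s²
r = GM/v² = (1.335 × 10^18) / (2.66979 × 10^7) = 5.0004 × 10^10 m ≈ 50 Gm

Final answer: 50 Gm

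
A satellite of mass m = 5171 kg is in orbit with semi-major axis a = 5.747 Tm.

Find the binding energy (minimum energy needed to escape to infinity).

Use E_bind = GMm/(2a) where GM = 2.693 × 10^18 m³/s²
a = 5.747 Tm = 5.747 × 10^12 m
GM = 2.693 × 10^18 m³/s²
m = 5171 kg
GMm = 2.693 × 10^18 × 5171 = 1.39255 × 10^22 m³·kg/s²
2a = 1.1494 × 10^13 m
E_bind = GMm/(2a) = 1.21155 × 10^9 J ≈ 1.212 GJ

Final answer: 1.212 GJ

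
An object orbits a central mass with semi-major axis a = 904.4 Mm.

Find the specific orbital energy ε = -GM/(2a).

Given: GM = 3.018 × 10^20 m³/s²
a = 904.4 Mm = 9.044 × 10^8 m
GM = 3.018 × 10^20 m³/s²
2a = 1.8088 × 10^9 m
ε = −GM/(2a) = -1.66851 × 10^11 J/kg ≈ -166.9 GJ/kg

Final answer: -166.9 GJ/kg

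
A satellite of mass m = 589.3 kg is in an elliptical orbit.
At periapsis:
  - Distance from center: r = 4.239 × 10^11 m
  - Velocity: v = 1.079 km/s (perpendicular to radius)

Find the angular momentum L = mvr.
r = 4.239 × 10^11 m
v = 1.079 km/s = 1079 m/s
vr = 1079 × 4.239 × 10^11 = 4.57388 × 10^14 m²/s
L = m × vr = 589.3 × 4.57388 × 10^14 = 2.69539 × 10^17 kg·m²/s ≈ 2.695 × 10^17 kg·m²/s

Final answer: L = 2.695 × 10^17 kg·m²/s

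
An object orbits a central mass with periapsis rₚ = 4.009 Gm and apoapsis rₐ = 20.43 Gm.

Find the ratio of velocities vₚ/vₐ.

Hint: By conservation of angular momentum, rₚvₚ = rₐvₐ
rₚ = 4.009 Gm = 4.009 × 10^9 m
rₐ = 20.43 Gm = 2.043 × 10^10 m
rₚvₚ = rₐvₐ  ⇒  vₚ/vₐ = rₐ/rₚ
vₚ/vₐ = (2.043 × 10^10) / (4.009 × 10^9) = 5.09603

Final answer: vₚ/vₐ = 5.096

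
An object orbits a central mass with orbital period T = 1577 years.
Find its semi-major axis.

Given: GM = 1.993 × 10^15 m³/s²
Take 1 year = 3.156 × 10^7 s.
T = 1577 years = 4.97701 × 10^10 s
GM = 1.993 × 10^15 m³/s²
Kepler's third law: a³ = GM T² / (4π²)
T² = 2.47706 × 10^21 s²
a³ = (1.993 × 10^15) × (2.47706 × 10^21) / (4π²) = 1.2505 × 10^35 m³
a = (a³)^(1/3) = 5.00067 × 10^11 m ≈ 500.1 Gm

Final answer: 500.1 Gm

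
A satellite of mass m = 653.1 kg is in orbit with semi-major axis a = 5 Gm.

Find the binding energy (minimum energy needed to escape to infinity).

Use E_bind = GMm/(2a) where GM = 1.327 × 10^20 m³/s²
a = 5 Gm = 5 × 10^9 m
GM = 1.327 × 10^20 m³/s²
m = 653.1 kg
GMm = 1.327 × 10^20 × 653.1 = 8.66664 × 10^22 m³·kg/s²
2a = 1 × 10^10 m
E_bind = GMm/(2a) = 8.66664 × 10^12 J ≈ 8.667 TJ

Final answer: 8.667 TJ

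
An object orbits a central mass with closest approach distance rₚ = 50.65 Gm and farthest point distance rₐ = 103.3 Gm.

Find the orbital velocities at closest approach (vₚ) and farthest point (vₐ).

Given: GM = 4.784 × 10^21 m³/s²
rₚ = 50.65 Gm = 5.065 × 10^10 m
rₐ = 103.3 Gm = 1.033 × 10^11 m
GM = 4.784 × 10^21 m³/s²
a = (rₚ + rₐ)/2 = 7.6975 × 10^10 m
Vis-viva: v² = GM (2/r − 1/a)
vₚ² = 4.784 × 10^21 × (3.94867 × 10^-11 − 1.29912 × 10^-11) = 1.26754 × 10^11 m²/s²
vₚ = 356026 m/s ≈ 356 km/s
vₐ² = 4.784 × 10^21 × (1.93611 × 10^-11 − 1.29912 × 10^-11) = 3.04734 × 10^10 m²/s²
vₐ = 174566 m/s ≈ 174.6 km/s

Final answer: vₚ = 356 km/s, vₐ = 174.6 km/s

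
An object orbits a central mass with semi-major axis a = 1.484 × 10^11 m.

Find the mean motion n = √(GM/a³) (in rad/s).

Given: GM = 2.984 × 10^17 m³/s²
a = 1.484 × 10^11 m
GM = 2.984 × 10^17 m³/s²
a³ = 3.26815 × 10^33 m³
GM/a³ = (2.984 × 10^17) / (3.26815 × 10^33) = 9.13055 × 10^-17 s⁻²
n = √(GM/a³) = 9.55539 × 10^-9 rad/s ≈ 9.555 × 10^-9 rad/s

Final answer: n = 9.555 × 10^-9 rad/s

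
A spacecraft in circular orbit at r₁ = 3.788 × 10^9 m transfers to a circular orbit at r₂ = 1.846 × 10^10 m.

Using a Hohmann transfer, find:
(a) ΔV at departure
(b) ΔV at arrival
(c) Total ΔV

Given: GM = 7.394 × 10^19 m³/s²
r₁ = 3.788 × 10^9 m
r₂ = 1.846 × 10^10 m
GM = 7.394 × 10^19 m³/s²
Transfer ellipse: a_t = (r₁ + r₂)/2 = 1.1124 × 10^10 m
Circular speed at r₁: v₁ = √(GM/r₁) = 139712 m/s
Transfer speed at r₁ (periapsis): v₁ₜ = √(GM(2/r₁ − 1/a_t)) = 179978 m/s
(a) ΔV₁ = v₁ₜ − v₁ = 40265.9 m/s ≈ 40.27 km/s
Circular speed at r₂: v₂ = √(GM/r₂) = 63288.4 m/s
Transfer speed at r₂ (apoapsis): v₂ₜ = √(GM(2/r₂ − 1/a_t)) = 36931.6 m/s
(b) ΔV₂ = v₂ − v₂ₜ = 26356.7 m/s ≈ 26.36 km/s
(c) ΔV_total = ΔV₁ + ΔV₂ = 66622.7 m/s ≈ 66.62 km/s

Final answer:
(a) ΔV₁ = 40.27 km/s
(b) ΔV₂ = 26.36 km/s
(c) ΔV_total = 66.62 km/s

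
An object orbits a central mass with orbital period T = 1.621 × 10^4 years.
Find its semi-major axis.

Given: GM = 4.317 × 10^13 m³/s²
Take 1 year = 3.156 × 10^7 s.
T = 1.621 × 10^4 years = 5.11588 × 10^11 s
GM = 4.317 × 10^13 m³/s²
Kepler's third law: a³ = GM T² / (4π²)
T² = 2.61722 × 10^23 s²
a³ = (4.317 × 10^13) × (2.61722 × 10^23) / (4π²) = 2.86195 × 10^35 m³
a = (a³)^(1/3) = 6.59003 × 10^11 m ≈ 659 Gm

Final answer: 659 Gm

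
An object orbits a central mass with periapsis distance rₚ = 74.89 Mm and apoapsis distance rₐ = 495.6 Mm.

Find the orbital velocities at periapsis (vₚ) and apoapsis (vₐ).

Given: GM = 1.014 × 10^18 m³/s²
rₚ = 74.89 Mm = 7.489 × 10^7 m
rₐ = 495.6 Mm = 4.956 × 10^8 m
GM = 1.014 × 10^18 m³/s²
a = (rₚ + rₐ)/2 = 2.85245 × 10^8 m
Vis-viva: v² = GM (2/r − 1/a)
vₚ² = 1.014 × 10^18 × (2.67058 × 10^-8 − 3.50576 × 10^-9) = 2.35249 × 10^10 m²/s²
vₚ = 153378 m/s ≈ 153.4 km/s
vₐ² = 1.014 × 10^18 × (4.03551 × 10^-9 − 3.50576 × 10^-9) = 5.37171 × 10^8 m²/s²
vₐ = 23176.9 m/s ≈ 23.18 km/s

Final answer: vₚ = 153.4 km/s, vₐ = 23.18 km/s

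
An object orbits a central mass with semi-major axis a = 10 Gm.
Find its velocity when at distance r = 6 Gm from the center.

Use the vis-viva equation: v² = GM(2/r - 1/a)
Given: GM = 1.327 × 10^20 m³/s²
a = 10 Gm = 1 × 10^10 m
r = 6 Gm = 6 × 10^9 m
GM = 1.327 × 10^20 m³/s²
2/r − 1/a = 3.33333 × 10^-10 − 1 × 10^-10 = 2.33333 × 10^-10 m⁻¹
v² = GM (2/r − 1/a) = 3.09633 × 10^10 m²/s²
v = 175964 m/s ≈ 176 km/s

Final answer: 176 km/s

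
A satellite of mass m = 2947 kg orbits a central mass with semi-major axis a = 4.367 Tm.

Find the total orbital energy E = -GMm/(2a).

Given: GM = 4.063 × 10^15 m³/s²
a = 4.367 Tm = 4.367 × 10^12 m
GM = 4.063 × 10^15 m³/s²
2a = 8.734 × 10^12 m
GMm = 4.063 × 10^15 × 2947 = 1.19737 × 10^19 m³·kg/s²
E = −GMm/(2a) = -1.37093 × 10^6 J ≈ -1.371 MJ

Final answer: -1.371 MJ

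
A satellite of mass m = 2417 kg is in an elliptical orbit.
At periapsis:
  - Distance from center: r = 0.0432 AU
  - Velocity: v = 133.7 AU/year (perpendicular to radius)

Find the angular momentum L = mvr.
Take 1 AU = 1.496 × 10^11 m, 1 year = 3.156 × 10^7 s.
r = 0.0432 AU = 6.46272 × 10^9 m
v = 133.7 AU/year = 633762 m/s
vr = 633762 × 6.46272 × 10^9 = 4.09582 × 10^15 m²/s
L = m × vr = 2417 × 4.09582 × 10^15 = 9.89961 × 10^18 kg·m²/s ≈ 9.9 × 10^18 kg·m²/s

Final answer: L = 9.9 × 10^18 kg·m²/s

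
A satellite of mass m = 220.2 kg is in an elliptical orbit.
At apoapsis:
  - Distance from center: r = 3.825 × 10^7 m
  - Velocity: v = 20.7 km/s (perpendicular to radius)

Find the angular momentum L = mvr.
r = 3.825 × 10^7 m
v = 20.7 km/s = 20700 m/s
vr = 20700 × 3.825 × 10^7 = 7.91775 × 10^11 m²/s
L = m × vr = 220.2 × 7.91775 × 10^11 = 1.74349 × 10^14 kg·m²/s ≈ 1.743 × 10^14 kg·m²/s

Final answer: L = 1.743 × 10^14 kg·m²/s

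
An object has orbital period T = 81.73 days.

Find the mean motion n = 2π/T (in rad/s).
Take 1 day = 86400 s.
T = 81.73 days = 7.06147 × 10^6 s
n = 2π / (7.06147 × 10^6 s) = 8.89784 × 10^-7 rad/s ≈ 8.898 × 10^-7 rad/s

Final answer: n = 8.898 × 10^-7 rad/s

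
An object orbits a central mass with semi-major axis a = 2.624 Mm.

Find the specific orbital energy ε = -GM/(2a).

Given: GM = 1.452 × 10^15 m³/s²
a = 2.624 Mm = 2.624 × 10^6 m
GM = 1.452 × 10^15 m³/s²
2a = 5.248 × 10^6 m
ε = −GM/(2a) = -2.76677 × 10^8 J/kg ≈ -276.7 MJ/kg

Final answer: -276.7 MJ/kg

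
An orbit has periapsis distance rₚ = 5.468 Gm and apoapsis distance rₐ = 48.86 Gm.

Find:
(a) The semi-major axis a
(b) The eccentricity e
rₚ = 5.468 Gm = 5.468 × 10^9 m
rₐ = 48.86 Gm = 4.886 × 10^10 m
(a) a = (rₚ + rₐ)/2 = 2.7164 × 10^10 m ≈ 27.16 Gm
(b) e = (rₐ − rₚ)/(rₐ + rₚ) = (4.3392 × 10^10) / (5.4328 × 10^10) = 0.798704

Final answer:
(a) a = 27.16 Gm
(b) e = 0.7987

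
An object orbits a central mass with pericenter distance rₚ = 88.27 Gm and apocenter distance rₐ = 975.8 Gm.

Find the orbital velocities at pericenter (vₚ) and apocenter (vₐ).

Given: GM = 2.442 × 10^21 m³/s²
rₚ = 88.27 Gm = 8.827 × 10^10 m
rₐ = 975.8 Gm = 9.758 × 10^11 m
GM = 2.442 × 10^21 m³/s²
a = (rₚ + rₐ)/2 = 5.32035 × 10^11 m
Vis-viva: v² = GM (2/r − 1/a)
vₚ² = 2.442 × 10^21 × (2.26578 × 10^-11 − 1.87958 × 10^-12) = 5.07403 × 10^10 m²/s²
vₚ = 225256 m/s ≈ 225.3 km/s
vₐ² = 2.442 × 10^21 × (2.0496 × 10^-12 − 1.87958 × 10^-12) = 4.152 × 10^8 m²/s²
vₐ = 20376.5 m/s ≈ 20.38 km/s

Final answer: vₚ = 225.3 km/s, vₐ = 20.38 km/s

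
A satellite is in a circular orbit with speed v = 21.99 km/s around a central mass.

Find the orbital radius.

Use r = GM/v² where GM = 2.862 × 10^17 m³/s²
v = 21.99 km/s = 21990 m/s
GM = 2.862 × 10^17 m³/s²
v² = 4.8356 × 10^8 m²/s²
r = GM/v² = (2.862 × 10^17) / (4.8356 × 10^8) = 5.9186 × 10^8 m ≈ 591.9 Mm

Final answer: 591.9 Mm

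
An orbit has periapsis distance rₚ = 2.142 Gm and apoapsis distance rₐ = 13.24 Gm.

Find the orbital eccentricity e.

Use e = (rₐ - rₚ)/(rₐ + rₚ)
rₚ = 2.142 Gm = 2.142 × 10^9 m
rₐ = 13.24 Gm = 1.324 × 10^10 m
rₐ − rₚ = 1.1098 × 10^10 m
rₐ + rₚ = 1.5382 × 10^10 m
e = (rₐ − rₚ)/(rₐ + rₚ) = 0.721493

Final answer: e = 0.7215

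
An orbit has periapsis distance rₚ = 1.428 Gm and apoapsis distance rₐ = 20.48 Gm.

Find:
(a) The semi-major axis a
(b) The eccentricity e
rₚ = 1.428 Gm = 1.428 × 10^9 m
rₐ = 20.48 Gm = 2.048 × 10^10 m
(a) a = (rₚ + rₐ)/2 = 1.0954 × 10^10 m ≈ 10.95 Gm
(b) e = (rₐ − rₚ)/(rₐ + rₚ) = (1.9052 × 10^10) / (2.1908 × 10^10) = 0.869637

Final answer:
(a) a = 10.95 Gm
(b) e = 0.8696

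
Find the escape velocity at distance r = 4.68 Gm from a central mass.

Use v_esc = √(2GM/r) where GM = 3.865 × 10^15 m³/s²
r = 4.68 Gm = 4.68 × 10^9 m
GM = 3.865 × 10^15 m³/s²
2GM/r = 2 × (3.865 × 10^15) / (4.68 × 10^9) = 1.65171 × 10^6 m²/s²
v_esc = √(2GM/r) = 1285.19 m/s ≈ 1.285 km/s

Final answer: 1.285 km/s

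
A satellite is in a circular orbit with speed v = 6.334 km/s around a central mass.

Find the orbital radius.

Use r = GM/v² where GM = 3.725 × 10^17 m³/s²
v = 6.334 km/s = 6334 m/s
GM = 3.725 × 10^17 m³/s²
v² = 4.01196 × 10^7 m²/s²
r = GM/v² = (3.725 × 10^17) / (4.01196 × 10^7) = 9.28475 × 10^9 m ≈ 9.285 Gm

Final answer: 9.285 Gm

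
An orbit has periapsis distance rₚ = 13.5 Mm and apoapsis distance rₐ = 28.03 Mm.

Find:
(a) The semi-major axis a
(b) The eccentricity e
rₚ = 13.5 Mm = 1.35 × 10^7 m
rₐ = 28.03 Mm = 2.803 × 10^7 m
(a) a = (rₚ + rₐ)/2 = 2.0765 × 10^7 m ≈ 20.77 Mm
(b) e = (rₐ − rₚ)/(rₐ + rₚ) = (1.453 × 10^7) / (4.153 × 10^7) = 0.349868

Final answer:
(a) a = 20.77 Mm
(b) e = 0.3499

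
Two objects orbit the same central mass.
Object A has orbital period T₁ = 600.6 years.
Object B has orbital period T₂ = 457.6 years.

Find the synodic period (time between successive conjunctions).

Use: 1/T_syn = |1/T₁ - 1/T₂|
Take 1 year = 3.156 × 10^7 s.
T₁ = 600.6 years = 1.89549 × 10^10 s
T₂ = 457.6 years = 1.44419 × 10^10 s
1/T₁ = 5.27567 × 10^-11 s⁻¹
1/T₂ = 6.92432 × 10^-11 s⁻¹
|1/T₁ − 1/T₂| = 1.64865 × 10^-11 s⁻¹
T_syn = 1 / |1/T₁ − 1/T₂| = 6.06558 × 10^10 s ≈ 1922 years

Final answer: T_syn = 1922 years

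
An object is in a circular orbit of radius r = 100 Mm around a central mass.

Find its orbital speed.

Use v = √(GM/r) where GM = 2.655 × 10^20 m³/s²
r = 100 Mm = 1 × 10^8 m
GM = 2.655 × 10^20 m³/s²
GM/r = (2.655 × 10^20) / (1 × 10^8) = 2.655 × 10^12 m²/s²
v = √(GM/r) = 1.62942 × 10^6 m/s ≈ 1629 km/s

Final answer: 1629 km/s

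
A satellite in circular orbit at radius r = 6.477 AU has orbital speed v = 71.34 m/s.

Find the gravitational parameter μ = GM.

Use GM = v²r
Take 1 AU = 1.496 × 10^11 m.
r = 6.477 AU = 9.68959 × 10^11 m
v = 71.34 m/s
v² = 5089.4 m²/s²
GM = v²r = 5089.4 × 9.68959 × 10^11 = 4.93142 × 10^15 m³/s²
GM ≈ 4.931 × 10^15 m³/s²

Final answer: GM = 4.931 × 10^15 m³/s²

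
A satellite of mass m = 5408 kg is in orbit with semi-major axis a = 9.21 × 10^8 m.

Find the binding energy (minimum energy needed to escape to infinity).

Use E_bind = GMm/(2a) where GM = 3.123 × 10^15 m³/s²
a = 9.21 × 10^8 m
GM = 3.123 × 10^15 m³/s²
m = 5408 kg
GMm = 3.123 × 10^15 × 5408 = 1.68892 × 10^19 m³·kg/s²
2a = 1.842 × 10^9 m
E_bind = GMm/(2a) = 9.16894 × 10^9 J ≈ 9.169 GJ

Final answer: 9.169 GJ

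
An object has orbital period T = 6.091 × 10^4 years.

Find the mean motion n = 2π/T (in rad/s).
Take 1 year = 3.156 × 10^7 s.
T = 6.091 × 10^4 years = 1.92232 × 10^12 s
n = 2π / (1.92232 × 10^12 s) = 3.26854 × 10^-12 rad/s ≈ 3.269 × 10^-12 rad/s

Final answer: n = 3.269 × 10^-12 rad/s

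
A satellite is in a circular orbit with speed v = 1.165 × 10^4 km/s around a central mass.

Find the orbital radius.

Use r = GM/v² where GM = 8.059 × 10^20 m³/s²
v = 1.165 × 10^4 km/s = 1.165 × 10^7 m/s
GM = 8.059 × 10^20 m³/s²
v² = 1.35722 × 10^14 m²/s²
r = GM/v² = (8.059 × 10^20) / (1.35722 × 10^14) = 5.93785 × 10^6 m ≈ 5.938 Mm

Final answer: 5.938 Mm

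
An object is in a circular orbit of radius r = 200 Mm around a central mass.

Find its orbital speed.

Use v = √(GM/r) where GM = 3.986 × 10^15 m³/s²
r = 200 Mm = 2 × 10^8 m
GM = 3.986 × 10^15 m³/s²
GM/r = (3.986 × 10^15) / (2 × 10^8) = 1.993 × 10^7 m²/s²
v = √(GM/r) = 4464.3 m/s ≈ 4.464 km/s

Final answer: 4.464 km/s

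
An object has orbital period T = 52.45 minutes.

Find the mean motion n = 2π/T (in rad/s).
T = 52.45 minutes = 3147 s
n = 2π / 3147 s = 0.00199656 rad/s ≈ 0.001997 rad/s

Final answer: n = 0.001997 rad/s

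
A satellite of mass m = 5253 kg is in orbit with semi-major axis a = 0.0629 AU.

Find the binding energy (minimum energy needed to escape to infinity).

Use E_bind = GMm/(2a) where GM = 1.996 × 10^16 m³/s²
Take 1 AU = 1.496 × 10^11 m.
a = 0.0629 AU = 9.40984 × 10^9 m
GM = 1.996 × 10^16 m³/s²
m = 5253 kg
GMm = 1.996 × 10^16 × 5253 = 1.0485 × 10^20 m³·kg/s²
2a = 1.88197 × 10^10 m
E_bind = GMm/(2a) = 5.57129 × 10^9 J ≈ 5.571 GJ

Final answer: 5.571 GJ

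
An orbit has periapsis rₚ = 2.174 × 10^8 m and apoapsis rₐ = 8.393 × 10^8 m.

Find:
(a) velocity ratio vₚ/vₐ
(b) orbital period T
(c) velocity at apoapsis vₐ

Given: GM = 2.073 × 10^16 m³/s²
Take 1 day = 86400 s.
rₚ = 2.174 × 10^8 m
rₐ = 8.393 × 10^8 m
GM = 2.073 × 10^16 m³/s²
a = (rₚ + rₐ)/2 = 5.2835 × 10^8 m
e = (rₐ − rₚ)/(rₐ + rₚ) = (6.219 × 10^8) / (1.0567 × 10^9) = 0.58853
(a) vₚ/vₐ = rₐ/rₚ (angular momentum) = (8.393 × 10^8) / (2.174 × 10^8) = 3.86063 ≈ 3.861
(b) a³ = 1.47491 × 10^26 m³;  T = 2π √(a³/GM) = 2π × 84349.6 s = 529984 s ≈ 6.134 days
(c) vₐ² = GM (2/rₐ − 1/a) = 2.073 × 10^16 × (2.38294 × 10^-9 − 1.89268 × 10^-9) = 1.0163 × 10^7 m²/s²;  vₐ = 3187.94 m/s ≈ 3.188 km/s

Final answer:
(a) velocity ratio vₚ/vₐ = 3.861
(b) orbital period T = 6.134 days
(c) velocity at apoapsis vₐ = 3.188 km/s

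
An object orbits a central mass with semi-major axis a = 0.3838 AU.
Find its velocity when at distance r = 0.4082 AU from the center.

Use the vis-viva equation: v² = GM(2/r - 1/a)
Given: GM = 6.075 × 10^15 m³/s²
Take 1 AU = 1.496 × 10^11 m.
a = 0.3838 AU = 5.74165 × 10^10 m
r = 0.4082 AU = 6.10667 × 10^10 m
GM = 6.075 × 10^15 m³/s²
2/r − 1/a = 3.27511 × 10^-11 − 1.74166 × 10^-11 = 1.53345 × 10^-11 m⁻¹
v² = GM (2/r − 1/a) = 93156.8 m²/s²
v = 305.216 m/s ≈ 305.2 m/s

Final answer: 305.2 m/s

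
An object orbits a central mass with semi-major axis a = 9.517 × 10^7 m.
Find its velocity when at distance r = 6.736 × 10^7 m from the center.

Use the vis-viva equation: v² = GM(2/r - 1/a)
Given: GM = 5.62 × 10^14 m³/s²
a = 9.517 × 10^7 m
r = 6.736 × 10^7 m
GM = 5.62 × 10^14 m³/s²
2/r − 1/a = 2.96912 × 10^-8 − 1.05075 × 10^-8 = 1.91837 × 10^-8 m⁻¹
v² = GM (2/r − 1/a) = 1.07812 × 10^7 m²/s²
v = 3283.48 m/s ≈ 3.283 km/s

Final answer: 3.283 km/s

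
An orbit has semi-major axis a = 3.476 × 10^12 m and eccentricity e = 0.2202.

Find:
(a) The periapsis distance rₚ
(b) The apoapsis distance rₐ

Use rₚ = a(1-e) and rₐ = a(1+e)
a = 3.476 × 10^12 m
e = 0.2202:  1 − e = 0.7798,  1 + e = 1.2202
(a) rₚ = a(1 − e) = 3.476 × 10^12 m × 0.7798 = 2.71058 × 10^12 m ≈ 2.711 × 10^12 m
(b) rₐ = a(1 + e) = 3.476 × 10^12 m × 1.2202 = 4.24142 × 10^12 m ≈ 4.241 × 10^12 m

Final answer:
(a) rₚ = 2.711 × 10^12 m
(b) rₐ = 4.241 × 10^12 m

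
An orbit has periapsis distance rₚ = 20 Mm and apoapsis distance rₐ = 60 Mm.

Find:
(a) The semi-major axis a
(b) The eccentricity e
rₚ = 20 Mm = 2 × 10^7 m
rₐ = 60 Mm = 6 × 10^7 m
(a) a = (rₚ + rₐ)/2 = 4 × 10^7 m ≈ 40 Mm
(b) e = (rₐ − rₚ)/(rₐ + rₚ) = (4 × 10^7) / (8 × 10^7) = 0.5

Final answer:
(a) a = 40 Mm
(b) e = 0.5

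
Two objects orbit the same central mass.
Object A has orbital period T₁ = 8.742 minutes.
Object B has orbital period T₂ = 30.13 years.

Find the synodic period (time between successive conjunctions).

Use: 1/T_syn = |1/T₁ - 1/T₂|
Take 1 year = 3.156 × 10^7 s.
T₁ = 8.742 minutes = 524.52 s
T₂ = 30.13 years = 9.50903 × 10^8 s
1/T₁ = 0.0019065 s⁻¹
1/T₂ = 1.05163 × 10^-9 s⁻¹
|1/T₁ − 1/T₂| = 0.0019065 s⁻¹
T_syn = 1 / |1/T₁ − 1/T₂| = 524.52 s ≈ 8.742 minutes

Final answer: T_syn = 8.742 minutes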